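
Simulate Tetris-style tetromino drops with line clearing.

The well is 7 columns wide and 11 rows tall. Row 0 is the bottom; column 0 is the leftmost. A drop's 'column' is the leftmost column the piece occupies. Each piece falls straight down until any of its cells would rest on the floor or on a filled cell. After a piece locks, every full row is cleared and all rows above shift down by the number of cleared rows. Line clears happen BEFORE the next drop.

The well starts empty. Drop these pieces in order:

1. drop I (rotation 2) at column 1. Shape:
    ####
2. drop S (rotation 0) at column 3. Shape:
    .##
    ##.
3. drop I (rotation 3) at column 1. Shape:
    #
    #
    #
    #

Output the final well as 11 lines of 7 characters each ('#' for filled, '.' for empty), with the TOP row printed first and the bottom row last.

Drop 1: I rot2 at col 1 lands with bottom-row=0; cleared 0 line(s) (total 0); column heights now [0 1 1 1 1 0 0], max=1
Drop 2: S rot0 at col 3 lands with bottom-row=1; cleared 0 line(s) (total 0); column heights now [0 1 1 2 3 3 0], max=3
Drop 3: I rot3 at col 1 lands with bottom-row=1; cleared 0 line(s) (total 0); column heights now [0 5 1 2 3 3 0], max=5

Answer: .......
.......
.......
.......
.......
.......
.#.....
.#.....
.#..##.
.#.##..
.####..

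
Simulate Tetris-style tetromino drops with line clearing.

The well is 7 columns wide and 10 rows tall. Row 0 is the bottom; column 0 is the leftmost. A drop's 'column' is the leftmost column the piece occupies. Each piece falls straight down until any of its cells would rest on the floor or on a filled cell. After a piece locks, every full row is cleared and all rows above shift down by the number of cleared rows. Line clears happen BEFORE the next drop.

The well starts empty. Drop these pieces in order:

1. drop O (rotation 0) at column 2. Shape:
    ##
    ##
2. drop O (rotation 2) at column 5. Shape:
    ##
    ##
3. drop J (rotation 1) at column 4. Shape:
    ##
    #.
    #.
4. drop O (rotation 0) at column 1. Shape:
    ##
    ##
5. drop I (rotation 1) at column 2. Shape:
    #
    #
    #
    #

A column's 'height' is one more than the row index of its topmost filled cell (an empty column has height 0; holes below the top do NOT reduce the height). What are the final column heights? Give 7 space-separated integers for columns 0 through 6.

Answer: 0 4 8 2 3 3 2

Derivation:
Drop 1: O rot0 at col 2 lands with bottom-row=0; cleared 0 line(s) (total 0); column heights now [0 0 2 2 0 0 0], max=2
Drop 2: O rot2 at col 5 lands with bottom-row=0; cleared 0 line(s) (total 0); column heights now [0 0 2 2 0 2 2], max=2
Drop 3: J rot1 at col 4 lands with bottom-row=0; cleared 0 line(s) (total 0); column heights now [0 0 2 2 3 3 2], max=3
Drop 4: O rot0 at col 1 lands with bottom-row=2; cleared 0 line(s) (total 0); column heights now [0 4 4 2 3 3 2], max=4
Drop 5: I rot1 at col 2 lands with bottom-row=4; cleared 0 line(s) (total 0); column heights now [0 4 8 2 3 3 2], max=8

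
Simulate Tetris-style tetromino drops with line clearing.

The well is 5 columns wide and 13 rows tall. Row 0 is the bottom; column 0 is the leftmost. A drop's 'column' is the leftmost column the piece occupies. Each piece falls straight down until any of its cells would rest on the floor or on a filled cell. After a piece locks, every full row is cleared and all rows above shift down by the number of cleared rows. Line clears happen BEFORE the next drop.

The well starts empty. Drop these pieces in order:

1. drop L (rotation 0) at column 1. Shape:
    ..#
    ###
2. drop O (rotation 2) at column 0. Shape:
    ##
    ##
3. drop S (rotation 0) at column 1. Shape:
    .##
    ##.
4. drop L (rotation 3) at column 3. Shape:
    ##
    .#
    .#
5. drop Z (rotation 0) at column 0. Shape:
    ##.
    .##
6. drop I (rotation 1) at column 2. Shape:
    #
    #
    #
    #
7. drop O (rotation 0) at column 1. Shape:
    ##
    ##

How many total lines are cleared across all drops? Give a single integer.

Answer: 0

Derivation:
Drop 1: L rot0 at col 1 lands with bottom-row=0; cleared 0 line(s) (total 0); column heights now [0 1 1 2 0], max=2
Drop 2: O rot2 at col 0 lands with bottom-row=1; cleared 0 line(s) (total 0); column heights now [3 3 1 2 0], max=3
Drop 3: S rot0 at col 1 lands with bottom-row=3; cleared 0 line(s) (total 0); column heights now [3 4 5 5 0], max=5
Drop 4: L rot3 at col 3 lands with bottom-row=3; cleared 0 line(s) (total 0); column heights now [3 4 5 6 6], max=6
Drop 5: Z rot0 at col 0 lands with bottom-row=5; cleared 0 line(s) (total 0); column heights now [7 7 6 6 6], max=7
Drop 6: I rot1 at col 2 lands with bottom-row=6; cleared 0 line(s) (total 0); column heights now [7 7 10 6 6], max=10
Drop 7: O rot0 at col 1 lands with bottom-row=10; cleared 0 line(s) (total 0); column heights now [7 12 12 6 6], max=12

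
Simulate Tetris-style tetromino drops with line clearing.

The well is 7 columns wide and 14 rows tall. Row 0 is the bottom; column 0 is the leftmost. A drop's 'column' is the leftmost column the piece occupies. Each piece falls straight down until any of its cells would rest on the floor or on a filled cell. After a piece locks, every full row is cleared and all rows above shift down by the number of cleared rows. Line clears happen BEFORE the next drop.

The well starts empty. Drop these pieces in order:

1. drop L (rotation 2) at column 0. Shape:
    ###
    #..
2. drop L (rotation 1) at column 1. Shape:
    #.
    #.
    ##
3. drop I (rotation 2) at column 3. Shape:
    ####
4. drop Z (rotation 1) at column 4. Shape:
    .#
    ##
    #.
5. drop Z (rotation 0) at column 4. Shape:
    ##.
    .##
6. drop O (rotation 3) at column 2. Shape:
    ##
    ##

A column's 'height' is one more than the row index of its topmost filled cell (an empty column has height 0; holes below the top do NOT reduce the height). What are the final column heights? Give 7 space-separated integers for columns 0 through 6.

Drop 1: L rot2 at col 0 lands with bottom-row=0; cleared 0 line(s) (total 0); column heights now [2 2 2 0 0 0 0], max=2
Drop 2: L rot1 at col 1 lands with bottom-row=2; cleared 0 line(s) (total 0); column heights now [2 5 3 0 0 0 0], max=5
Drop 3: I rot2 at col 3 lands with bottom-row=0; cleared 0 line(s) (total 0); column heights now [2 5 3 1 1 1 1], max=5
Drop 4: Z rot1 at col 4 lands with bottom-row=1; cleared 0 line(s) (total 0); column heights now [2 5 3 1 3 4 1], max=5
Drop 5: Z rot0 at col 4 lands with bottom-row=4; cleared 0 line(s) (total 0); column heights now [2 5 3 1 6 6 5], max=6
Drop 6: O rot3 at col 2 lands with bottom-row=3; cleared 0 line(s) (total 0); column heights now [2 5 5 5 6 6 5], max=6

Answer: 2 5 5 5 6 6 5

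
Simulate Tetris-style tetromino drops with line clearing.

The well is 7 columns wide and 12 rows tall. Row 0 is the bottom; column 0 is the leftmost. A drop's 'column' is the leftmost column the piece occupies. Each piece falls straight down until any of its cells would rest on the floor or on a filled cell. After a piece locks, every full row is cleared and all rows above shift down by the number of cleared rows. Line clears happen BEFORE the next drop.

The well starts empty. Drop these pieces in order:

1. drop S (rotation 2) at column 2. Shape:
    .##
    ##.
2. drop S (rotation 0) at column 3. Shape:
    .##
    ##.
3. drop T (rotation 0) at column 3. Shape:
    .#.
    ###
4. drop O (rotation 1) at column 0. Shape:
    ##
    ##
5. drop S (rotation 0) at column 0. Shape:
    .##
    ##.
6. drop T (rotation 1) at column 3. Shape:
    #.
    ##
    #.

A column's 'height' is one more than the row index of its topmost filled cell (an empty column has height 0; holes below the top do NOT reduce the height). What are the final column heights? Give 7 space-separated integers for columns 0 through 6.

Answer: 3 4 4 8 7 5 0

Derivation:
Drop 1: S rot2 at col 2 lands with bottom-row=0; cleared 0 line(s) (total 0); column heights now [0 0 1 2 2 0 0], max=2
Drop 2: S rot0 at col 3 lands with bottom-row=2; cleared 0 line(s) (total 0); column heights now [0 0 1 3 4 4 0], max=4
Drop 3: T rot0 at col 3 lands with bottom-row=4; cleared 0 line(s) (total 0); column heights now [0 0 1 5 6 5 0], max=6
Drop 4: O rot1 at col 0 lands with bottom-row=0; cleared 0 line(s) (total 0); column heights now [2 2 1 5 6 5 0], max=6
Drop 5: S rot0 at col 0 lands with bottom-row=2; cleared 0 line(s) (total 0); column heights now [3 4 4 5 6 5 0], max=6
Drop 6: T rot1 at col 3 lands with bottom-row=5; cleared 0 line(s) (total 0); column heights now [3 4 4 8 7 5 0], max=8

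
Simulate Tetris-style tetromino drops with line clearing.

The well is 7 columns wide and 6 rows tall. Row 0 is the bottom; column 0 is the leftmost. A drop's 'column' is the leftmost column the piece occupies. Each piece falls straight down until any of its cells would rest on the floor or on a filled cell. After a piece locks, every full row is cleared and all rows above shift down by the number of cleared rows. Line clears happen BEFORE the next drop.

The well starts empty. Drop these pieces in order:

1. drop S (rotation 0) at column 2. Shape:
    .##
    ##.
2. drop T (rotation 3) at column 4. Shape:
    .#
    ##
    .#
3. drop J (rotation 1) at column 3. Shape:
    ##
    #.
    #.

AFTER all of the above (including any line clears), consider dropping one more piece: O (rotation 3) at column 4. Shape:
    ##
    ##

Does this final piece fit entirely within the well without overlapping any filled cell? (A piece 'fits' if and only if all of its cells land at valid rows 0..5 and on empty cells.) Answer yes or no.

Answer: no

Derivation:
Drop 1: S rot0 at col 2 lands with bottom-row=0; cleared 0 line(s) (total 0); column heights now [0 0 1 2 2 0 0], max=2
Drop 2: T rot3 at col 4 lands with bottom-row=1; cleared 0 line(s) (total 0); column heights now [0 0 1 2 3 4 0], max=4
Drop 3: J rot1 at col 3 lands with bottom-row=2; cleared 0 line(s) (total 0); column heights now [0 0 1 5 5 4 0], max=5
Test piece O rot3 at col 4 (width 2): heights before test = [0 0 1 5 5 4 0]; fits = False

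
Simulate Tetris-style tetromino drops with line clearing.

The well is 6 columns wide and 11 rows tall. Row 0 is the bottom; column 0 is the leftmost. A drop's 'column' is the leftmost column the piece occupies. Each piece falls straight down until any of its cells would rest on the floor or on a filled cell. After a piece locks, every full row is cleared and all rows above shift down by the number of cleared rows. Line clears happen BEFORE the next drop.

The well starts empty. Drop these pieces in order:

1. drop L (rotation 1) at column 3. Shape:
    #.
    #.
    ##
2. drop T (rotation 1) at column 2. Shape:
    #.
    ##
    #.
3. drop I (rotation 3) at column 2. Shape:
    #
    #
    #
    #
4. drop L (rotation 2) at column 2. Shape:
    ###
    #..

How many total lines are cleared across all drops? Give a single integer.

Answer: 0

Derivation:
Drop 1: L rot1 at col 3 lands with bottom-row=0; cleared 0 line(s) (total 0); column heights now [0 0 0 3 1 0], max=3
Drop 2: T rot1 at col 2 lands with bottom-row=2; cleared 0 line(s) (total 0); column heights now [0 0 5 4 1 0], max=5
Drop 3: I rot3 at col 2 lands with bottom-row=5; cleared 0 line(s) (total 0); column heights now [0 0 9 4 1 0], max=9
Drop 4: L rot2 at col 2 lands with bottom-row=9; cleared 0 line(s) (total 0); column heights now [0 0 11 11 11 0], max=11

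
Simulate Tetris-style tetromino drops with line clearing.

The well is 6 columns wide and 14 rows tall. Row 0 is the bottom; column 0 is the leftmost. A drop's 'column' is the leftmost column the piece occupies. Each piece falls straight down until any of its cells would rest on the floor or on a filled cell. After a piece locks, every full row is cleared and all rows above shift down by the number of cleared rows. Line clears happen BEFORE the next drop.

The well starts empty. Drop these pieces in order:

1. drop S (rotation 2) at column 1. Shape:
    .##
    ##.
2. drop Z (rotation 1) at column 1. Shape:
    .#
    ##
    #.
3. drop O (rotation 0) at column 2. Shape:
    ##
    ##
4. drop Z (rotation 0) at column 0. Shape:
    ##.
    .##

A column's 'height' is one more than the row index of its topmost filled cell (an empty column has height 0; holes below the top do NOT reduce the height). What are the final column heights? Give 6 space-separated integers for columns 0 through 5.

Answer: 8 8 7 6 0 0

Derivation:
Drop 1: S rot2 at col 1 lands with bottom-row=0; cleared 0 line(s) (total 0); column heights now [0 1 2 2 0 0], max=2
Drop 2: Z rot1 at col 1 lands with bottom-row=1; cleared 0 line(s) (total 0); column heights now [0 3 4 2 0 0], max=4
Drop 3: O rot0 at col 2 lands with bottom-row=4; cleared 0 line(s) (total 0); column heights now [0 3 6 6 0 0], max=6
Drop 4: Z rot0 at col 0 lands with bottom-row=6; cleared 0 line(s) (total 0); column heights now [8 8 7 6 0 0], max=8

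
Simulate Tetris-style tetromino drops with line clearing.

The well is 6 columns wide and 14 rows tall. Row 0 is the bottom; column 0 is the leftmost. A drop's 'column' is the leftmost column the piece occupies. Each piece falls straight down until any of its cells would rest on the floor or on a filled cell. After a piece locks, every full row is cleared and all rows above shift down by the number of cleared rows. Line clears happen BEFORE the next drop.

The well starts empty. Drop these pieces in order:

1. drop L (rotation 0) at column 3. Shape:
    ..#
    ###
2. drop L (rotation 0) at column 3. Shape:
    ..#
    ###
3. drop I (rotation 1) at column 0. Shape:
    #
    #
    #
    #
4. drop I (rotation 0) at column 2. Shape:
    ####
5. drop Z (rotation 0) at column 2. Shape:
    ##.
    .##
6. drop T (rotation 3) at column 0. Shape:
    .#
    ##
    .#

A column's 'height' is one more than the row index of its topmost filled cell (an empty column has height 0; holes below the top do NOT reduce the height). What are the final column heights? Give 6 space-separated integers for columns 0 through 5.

Answer: 4 5 6 6 5 4

Derivation:
Drop 1: L rot0 at col 3 lands with bottom-row=0; cleared 0 line(s) (total 0); column heights now [0 0 0 1 1 2], max=2
Drop 2: L rot0 at col 3 lands with bottom-row=2; cleared 0 line(s) (total 0); column heights now [0 0 0 3 3 4], max=4
Drop 3: I rot1 at col 0 lands with bottom-row=0; cleared 0 line(s) (total 0); column heights now [4 0 0 3 3 4], max=4
Drop 4: I rot0 at col 2 lands with bottom-row=4; cleared 0 line(s) (total 0); column heights now [4 0 5 5 5 5], max=5
Drop 5: Z rot0 at col 2 lands with bottom-row=5; cleared 0 line(s) (total 0); column heights now [4 0 7 7 6 5], max=7
Drop 6: T rot3 at col 0 lands with bottom-row=3; cleared 1 line(s) (total 1); column heights now [4 5 6 6 5 4], max=6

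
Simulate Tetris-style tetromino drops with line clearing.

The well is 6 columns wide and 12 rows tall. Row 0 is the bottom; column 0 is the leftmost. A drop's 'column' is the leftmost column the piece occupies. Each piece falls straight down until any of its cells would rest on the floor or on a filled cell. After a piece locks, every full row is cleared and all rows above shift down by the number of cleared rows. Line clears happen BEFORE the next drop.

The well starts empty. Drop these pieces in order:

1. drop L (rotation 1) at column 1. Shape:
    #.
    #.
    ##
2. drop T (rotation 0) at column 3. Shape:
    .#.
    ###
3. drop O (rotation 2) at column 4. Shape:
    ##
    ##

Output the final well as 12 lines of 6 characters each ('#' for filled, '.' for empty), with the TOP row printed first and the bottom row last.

Answer: ......
......
......
......
......
......
......
......
....##
.#..##
.#..#.
.#####

Derivation:
Drop 1: L rot1 at col 1 lands with bottom-row=0; cleared 0 line(s) (total 0); column heights now [0 3 1 0 0 0], max=3
Drop 2: T rot0 at col 3 lands with bottom-row=0; cleared 0 line(s) (total 0); column heights now [0 3 1 1 2 1], max=3
Drop 3: O rot2 at col 4 lands with bottom-row=2; cleared 0 line(s) (total 0); column heights now [0 3 1 1 4 4], max=4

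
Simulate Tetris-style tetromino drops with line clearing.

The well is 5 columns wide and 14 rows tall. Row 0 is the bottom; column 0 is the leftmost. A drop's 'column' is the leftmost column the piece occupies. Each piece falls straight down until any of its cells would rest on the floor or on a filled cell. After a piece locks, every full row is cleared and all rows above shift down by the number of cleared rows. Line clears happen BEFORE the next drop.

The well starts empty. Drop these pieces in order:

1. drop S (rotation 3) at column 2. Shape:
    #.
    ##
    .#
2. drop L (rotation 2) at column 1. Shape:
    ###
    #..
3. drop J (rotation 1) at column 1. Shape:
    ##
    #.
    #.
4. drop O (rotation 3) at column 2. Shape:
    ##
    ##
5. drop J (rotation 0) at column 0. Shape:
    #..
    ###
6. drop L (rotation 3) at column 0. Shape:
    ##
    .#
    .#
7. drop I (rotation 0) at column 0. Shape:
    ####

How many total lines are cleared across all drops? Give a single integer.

Answer: 0

Derivation:
Drop 1: S rot3 at col 2 lands with bottom-row=0; cleared 0 line(s) (total 0); column heights now [0 0 3 2 0], max=3
Drop 2: L rot2 at col 1 lands with bottom-row=2; cleared 0 line(s) (total 0); column heights now [0 4 4 4 0], max=4
Drop 3: J rot1 at col 1 lands with bottom-row=4; cleared 0 line(s) (total 0); column heights now [0 7 7 4 0], max=7
Drop 4: O rot3 at col 2 lands with bottom-row=7; cleared 0 line(s) (total 0); column heights now [0 7 9 9 0], max=9
Drop 5: J rot0 at col 0 lands with bottom-row=9; cleared 0 line(s) (total 0); column heights now [11 10 10 9 0], max=11
Drop 6: L rot3 at col 0 lands with bottom-row=10; cleared 0 line(s) (total 0); column heights now [13 13 10 9 0], max=13
Drop 7: I rot0 at col 0 lands with bottom-row=13; cleared 0 line(s) (total 0); column heights now [14 14 14 14 0], max=14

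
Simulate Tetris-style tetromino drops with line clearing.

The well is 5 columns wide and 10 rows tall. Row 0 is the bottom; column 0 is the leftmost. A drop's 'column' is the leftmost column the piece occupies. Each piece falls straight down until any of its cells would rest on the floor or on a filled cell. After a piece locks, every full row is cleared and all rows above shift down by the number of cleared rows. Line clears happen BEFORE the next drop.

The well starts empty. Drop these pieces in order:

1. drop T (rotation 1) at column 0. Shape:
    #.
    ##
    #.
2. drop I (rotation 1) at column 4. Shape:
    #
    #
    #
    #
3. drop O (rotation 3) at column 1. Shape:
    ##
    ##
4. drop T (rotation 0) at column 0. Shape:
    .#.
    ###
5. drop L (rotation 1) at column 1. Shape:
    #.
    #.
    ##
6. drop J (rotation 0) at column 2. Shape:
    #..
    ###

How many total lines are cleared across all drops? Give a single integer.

Answer: 0

Derivation:
Drop 1: T rot1 at col 0 lands with bottom-row=0; cleared 0 line(s) (total 0); column heights now [3 2 0 0 0], max=3
Drop 2: I rot1 at col 4 lands with bottom-row=0; cleared 0 line(s) (total 0); column heights now [3 2 0 0 4], max=4
Drop 3: O rot3 at col 1 lands with bottom-row=2; cleared 0 line(s) (total 0); column heights now [3 4 4 0 4], max=4
Drop 4: T rot0 at col 0 lands with bottom-row=4; cleared 0 line(s) (total 0); column heights now [5 6 5 0 4], max=6
Drop 5: L rot1 at col 1 lands with bottom-row=6; cleared 0 line(s) (total 0); column heights now [5 9 7 0 4], max=9
Drop 6: J rot0 at col 2 lands with bottom-row=7; cleared 0 line(s) (total 0); column heights now [5 9 9 8 8], max=9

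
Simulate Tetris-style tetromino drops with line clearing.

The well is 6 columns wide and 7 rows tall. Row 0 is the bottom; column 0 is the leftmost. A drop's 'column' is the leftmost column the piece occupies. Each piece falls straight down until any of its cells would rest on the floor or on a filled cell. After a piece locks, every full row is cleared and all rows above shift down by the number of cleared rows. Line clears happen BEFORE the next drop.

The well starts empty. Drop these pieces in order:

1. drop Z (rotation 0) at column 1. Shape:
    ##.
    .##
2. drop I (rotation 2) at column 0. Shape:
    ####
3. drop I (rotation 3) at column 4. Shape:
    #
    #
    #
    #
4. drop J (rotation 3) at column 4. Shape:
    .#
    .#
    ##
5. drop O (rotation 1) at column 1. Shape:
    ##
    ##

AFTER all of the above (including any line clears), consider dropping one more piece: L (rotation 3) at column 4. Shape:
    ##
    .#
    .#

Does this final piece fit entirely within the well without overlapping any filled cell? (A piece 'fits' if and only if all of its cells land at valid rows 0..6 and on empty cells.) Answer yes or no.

Drop 1: Z rot0 at col 1 lands with bottom-row=0; cleared 0 line(s) (total 0); column heights now [0 2 2 1 0 0], max=2
Drop 2: I rot2 at col 0 lands with bottom-row=2; cleared 0 line(s) (total 0); column heights now [3 3 3 3 0 0], max=3
Drop 3: I rot3 at col 4 lands with bottom-row=0; cleared 0 line(s) (total 0); column heights now [3 3 3 3 4 0], max=4
Drop 4: J rot3 at col 4 lands with bottom-row=4; cleared 0 line(s) (total 0); column heights now [3 3 3 3 5 7], max=7
Drop 5: O rot1 at col 1 lands with bottom-row=3; cleared 0 line(s) (total 0); column heights now [3 5 5 3 5 7], max=7
Test piece L rot3 at col 4 (width 2): heights before test = [3 5 5 3 5 7]; fits = False

Answer: no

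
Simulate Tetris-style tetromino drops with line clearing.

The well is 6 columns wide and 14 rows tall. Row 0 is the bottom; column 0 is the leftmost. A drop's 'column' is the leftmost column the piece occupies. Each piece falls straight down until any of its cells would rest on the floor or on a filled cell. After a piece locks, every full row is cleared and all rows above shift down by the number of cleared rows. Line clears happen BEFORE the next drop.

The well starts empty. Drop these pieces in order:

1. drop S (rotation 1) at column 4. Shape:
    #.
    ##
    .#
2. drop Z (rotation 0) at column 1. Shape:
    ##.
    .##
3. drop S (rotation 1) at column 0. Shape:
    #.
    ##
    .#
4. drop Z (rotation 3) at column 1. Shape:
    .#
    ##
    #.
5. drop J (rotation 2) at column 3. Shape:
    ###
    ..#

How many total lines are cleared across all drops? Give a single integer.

Answer: 0

Derivation:
Drop 1: S rot1 at col 4 lands with bottom-row=0; cleared 0 line(s) (total 0); column heights now [0 0 0 0 3 2], max=3
Drop 2: Z rot0 at col 1 lands with bottom-row=0; cleared 0 line(s) (total 0); column heights now [0 2 2 1 3 2], max=3
Drop 3: S rot1 at col 0 lands with bottom-row=2; cleared 0 line(s) (total 0); column heights now [5 4 2 1 3 2], max=5
Drop 4: Z rot3 at col 1 lands with bottom-row=4; cleared 0 line(s) (total 0); column heights now [5 6 7 1 3 2], max=7
Drop 5: J rot2 at col 3 lands with bottom-row=2; cleared 0 line(s) (total 0); column heights now [5 6 7 4 4 4], max=7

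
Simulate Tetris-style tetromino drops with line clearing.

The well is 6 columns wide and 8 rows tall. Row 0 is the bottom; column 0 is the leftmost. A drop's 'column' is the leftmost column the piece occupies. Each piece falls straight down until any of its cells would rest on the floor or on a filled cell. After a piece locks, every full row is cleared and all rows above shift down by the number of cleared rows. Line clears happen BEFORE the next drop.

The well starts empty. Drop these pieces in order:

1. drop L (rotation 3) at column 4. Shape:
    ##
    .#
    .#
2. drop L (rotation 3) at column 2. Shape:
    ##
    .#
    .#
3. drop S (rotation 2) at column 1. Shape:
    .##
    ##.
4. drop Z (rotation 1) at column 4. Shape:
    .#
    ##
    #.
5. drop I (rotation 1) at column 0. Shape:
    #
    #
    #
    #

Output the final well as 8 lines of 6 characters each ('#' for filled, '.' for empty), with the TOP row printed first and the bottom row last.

Answer: ......
......
.....#
..####
###.#.
#.####
#..#.#
#..#.#

Derivation:
Drop 1: L rot3 at col 4 lands with bottom-row=0; cleared 0 line(s) (total 0); column heights now [0 0 0 0 3 3], max=3
Drop 2: L rot3 at col 2 lands with bottom-row=0; cleared 0 line(s) (total 0); column heights now [0 0 3 3 3 3], max=3
Drop 3: S rot2 at col 1 lands with bottom-row=3; cleared 0 line(s) (total 0); column heights now [0 4 5 5 3 3], max=5
Drop 4: Z rot1 at col 4 lands with bottom-row=3; cleared 0 line(s) (total 0); column heights now [0 4 5 5 5 6], max=6
Drop 5: I rot1 at col 0 lands with bottom-row=0; cleared 0 line(s) (total 0); column heights now [4 4 5 5 5 6], max=6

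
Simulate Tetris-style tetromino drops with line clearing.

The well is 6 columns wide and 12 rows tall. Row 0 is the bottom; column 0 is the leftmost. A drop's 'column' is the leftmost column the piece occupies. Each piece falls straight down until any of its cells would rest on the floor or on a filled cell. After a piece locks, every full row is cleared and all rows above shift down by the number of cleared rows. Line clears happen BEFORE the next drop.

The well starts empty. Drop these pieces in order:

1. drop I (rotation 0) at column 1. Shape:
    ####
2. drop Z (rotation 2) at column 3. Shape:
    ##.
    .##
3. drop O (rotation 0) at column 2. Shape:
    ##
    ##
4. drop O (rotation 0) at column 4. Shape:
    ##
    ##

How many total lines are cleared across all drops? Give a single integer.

Answer: 0

Derivation:
Drop 1: I rot0 at col 1 lands with bottom-row=0; cleared 0 line(s) (total 0); column heights now [0 1 1 1 1 0], max=1
Drop 2: Z rot2 at col 3 lands with bottom-row=1; cleared 0 line(s) (total 0); column heights now [0 1 1 3 3 2], max=3
Drop 3: O rot0 at col 2 lands with bottom-row=3; cleared 0 line(s) (total 0); column heights now [0 1 5 5 3 2], max=5
Drop 4: O rot0 at col 4 lands with bottom-row=3; cleared 0 line(s) (total 0); column heights now [0 1 5 5 5 5], max=5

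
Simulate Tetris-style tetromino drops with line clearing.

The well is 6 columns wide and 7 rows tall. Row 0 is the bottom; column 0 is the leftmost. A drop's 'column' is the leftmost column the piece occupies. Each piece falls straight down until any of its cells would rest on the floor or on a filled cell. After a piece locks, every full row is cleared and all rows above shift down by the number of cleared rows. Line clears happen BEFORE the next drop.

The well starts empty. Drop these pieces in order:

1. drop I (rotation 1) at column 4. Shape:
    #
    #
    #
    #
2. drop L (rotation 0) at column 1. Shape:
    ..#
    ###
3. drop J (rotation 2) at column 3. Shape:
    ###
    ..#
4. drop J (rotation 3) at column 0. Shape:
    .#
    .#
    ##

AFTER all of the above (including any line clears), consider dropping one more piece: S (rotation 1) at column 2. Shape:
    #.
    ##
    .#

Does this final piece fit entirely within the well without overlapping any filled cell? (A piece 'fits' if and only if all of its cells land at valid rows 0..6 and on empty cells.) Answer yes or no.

Answer: no

Derivation:
Drop 1: I rot1 at col 4 lands with bottom-row=0; cleared 0 line(s) (total 0); column heights now [0 0 0 0 4 0], max=4
Drop 2: L rot0 at col 1 lands with bottom-row=0; cleared 0 line(s) (total 0); column heights now [0 1 1 2 4 0], max=4
Drop 3: J rot2 at col 3 lands with bottom-row=3; cleared 0 line(s) (total 0); column heights now [0 1 1 5 5 5], max=5
Drop 4: J rot3 at col 0 lands with bottom-row=1; cleared 0 line(s) (total 0); column heights now [2 4 1 5 5 5], max=5
Test piece S rot1 at col 2 (width 2): heights before test = [2 4 1 5 5 5]; fits = False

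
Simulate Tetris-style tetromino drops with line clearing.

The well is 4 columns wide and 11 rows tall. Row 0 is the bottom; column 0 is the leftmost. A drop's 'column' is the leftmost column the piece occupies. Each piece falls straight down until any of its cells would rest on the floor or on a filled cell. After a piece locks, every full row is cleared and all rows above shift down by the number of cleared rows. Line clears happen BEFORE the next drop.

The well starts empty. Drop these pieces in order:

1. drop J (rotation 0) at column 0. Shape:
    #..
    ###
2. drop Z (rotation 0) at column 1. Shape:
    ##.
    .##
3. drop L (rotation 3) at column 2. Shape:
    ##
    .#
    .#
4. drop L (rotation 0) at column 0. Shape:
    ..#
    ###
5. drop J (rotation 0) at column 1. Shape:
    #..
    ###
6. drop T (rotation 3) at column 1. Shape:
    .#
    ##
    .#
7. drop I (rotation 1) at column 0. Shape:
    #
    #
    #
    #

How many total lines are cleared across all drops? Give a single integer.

Drop 1: J rot0 at col 0 lands with bottom-row=0; cleared 0 line(s) (total 0); column heights now [2 1 1 0], max=2
Drop 2: Z rot0 at col 1 lands with bottom-row=1; cleared 0 line(s) (total 0); column heights now [2 3 3 2], max=3
Drop 3: L rot3 at col 2 lands with bottom-row=2; cleared 0 line(s) (total 0); column heights now [2 3 5 5], max=5
Drop 4: L rot0 at col 0 lands with bottom-row=5; cleared 0 line(s) (total 0); column heights now [6 6 7 5], max=7
Drop 5: J rot0 at col 1 lands with bottom-row=7; cleared 0 line(s) (total 0); column heights now [6 9 8 8], max=9
Drop 6: T rot3 at col 1 lands with bottom-row=8; cleared 0 line(s) (total 0); column heights now [6 10 11 8], max=11
Drop 7: I rot1 at col 0 lands with bottom-row=6; cleared 1 line(s) (total 1); column heights now [9 9 10 5], max=10

Answer: 1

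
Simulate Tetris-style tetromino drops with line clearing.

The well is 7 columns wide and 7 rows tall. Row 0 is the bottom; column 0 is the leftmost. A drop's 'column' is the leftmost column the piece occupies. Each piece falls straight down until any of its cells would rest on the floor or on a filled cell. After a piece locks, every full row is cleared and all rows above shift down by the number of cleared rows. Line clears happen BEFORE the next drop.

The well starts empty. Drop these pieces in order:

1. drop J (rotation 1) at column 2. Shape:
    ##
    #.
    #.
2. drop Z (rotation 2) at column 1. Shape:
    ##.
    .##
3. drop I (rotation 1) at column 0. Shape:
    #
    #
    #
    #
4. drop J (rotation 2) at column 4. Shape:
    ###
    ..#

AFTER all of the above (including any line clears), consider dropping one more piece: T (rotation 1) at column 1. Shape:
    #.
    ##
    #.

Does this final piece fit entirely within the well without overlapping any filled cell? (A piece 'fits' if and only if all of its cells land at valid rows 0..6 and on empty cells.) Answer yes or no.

Answer: no

Derivation:
Drop 1: J rot1 at col 2 lands with bottom-row=0; cleared 0 line(s) (total 0); column heights now [0 0 3 3 0 0 0], max=3
Drop 2: Z rot2 at col 1 lands with bottom-row=3; cleared 0 line(s) (total 0); column heights now [0 5 5 4 0 0 0], max=5
Drop 3: I rot1 at col 0 lands with bottom-row=0; cleared 0 line(s) (total 0); column heights now [4 5 5 4 0 0 0], max=5
Drop 4: J rot2 at col 4 lands with bottom-row=0; cleared 0 line(s) (total 0); column heights now [4 5 5 4 2 2 2], max=5
Test piece T rot1 at col 1 (width 2): heights before test = [4 5 5 4 2 2 2]; fits = False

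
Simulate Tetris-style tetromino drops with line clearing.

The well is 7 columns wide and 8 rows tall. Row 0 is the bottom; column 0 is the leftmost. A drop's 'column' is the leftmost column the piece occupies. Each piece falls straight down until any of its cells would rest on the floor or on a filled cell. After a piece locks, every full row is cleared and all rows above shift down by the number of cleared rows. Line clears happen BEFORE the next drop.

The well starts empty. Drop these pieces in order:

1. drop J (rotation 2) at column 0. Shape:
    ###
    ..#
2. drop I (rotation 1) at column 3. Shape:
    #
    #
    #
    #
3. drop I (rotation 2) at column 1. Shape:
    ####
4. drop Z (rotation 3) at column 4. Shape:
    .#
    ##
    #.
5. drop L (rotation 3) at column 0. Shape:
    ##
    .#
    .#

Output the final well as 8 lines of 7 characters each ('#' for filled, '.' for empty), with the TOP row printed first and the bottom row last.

Drop 1: J rot2 at col 0 lands with bottom-row=0; cleared 0 line(s) (total 0); column heights now [2 2 2 0 0 0 0], max=2
Drop 2: I rot1 at col 3 lands with bottom-row=0; cleared 0 line(s) (total 0); column heights now [2 2 2 4 0 0 0], max=4
Drop 3: I rot2 at col 1 lands with bottom-row=4; cleared 0 line(s) (total 0); column heights now [2 5 5 5 5 0 0], max=5
Drop 4: Z rot3 at col 4 lands with bottom-row=5; cleared 0 line(s) (total 0); column heights now [2 5 5 5 7 8 0], max=8
Drop 5: L rot3 at col 0 lands with bottom-row=5; cleared 0 line(s) (total 0); column heights now [8 8 5 5 7 8 0], max=8

Answer: ##...#.
.#..##.
.#..#..
.####..
...#...
...#...
####...
..##...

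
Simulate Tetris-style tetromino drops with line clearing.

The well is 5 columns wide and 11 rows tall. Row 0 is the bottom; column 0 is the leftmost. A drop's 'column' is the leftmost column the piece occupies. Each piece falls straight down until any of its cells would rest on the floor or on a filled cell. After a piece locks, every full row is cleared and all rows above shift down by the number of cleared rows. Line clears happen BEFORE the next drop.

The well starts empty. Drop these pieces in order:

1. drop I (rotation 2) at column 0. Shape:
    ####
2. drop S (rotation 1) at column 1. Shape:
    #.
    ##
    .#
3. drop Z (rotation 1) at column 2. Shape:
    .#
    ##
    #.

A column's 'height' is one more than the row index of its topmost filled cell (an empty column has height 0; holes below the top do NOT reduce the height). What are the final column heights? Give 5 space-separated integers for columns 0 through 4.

Answer: 1 4 5 6 0

Derivation:
Drop 1: I rot2 at col 0 lands with bottom-row=0; cleared 0 line(s) (total 0); column heights now [1 1 1 1 0], max=1
Drop 2: S rot1 at col 1 lands with bottom-row=1; cleared 0 line(s) (total 0); column heights now [1 4 3 1 0], max=4
Drop 3: Z rot1 at col 2 lands with bottom-row=3; cleared 0 line(s) (total 0); column heights now [1 4 5 6 0], max=6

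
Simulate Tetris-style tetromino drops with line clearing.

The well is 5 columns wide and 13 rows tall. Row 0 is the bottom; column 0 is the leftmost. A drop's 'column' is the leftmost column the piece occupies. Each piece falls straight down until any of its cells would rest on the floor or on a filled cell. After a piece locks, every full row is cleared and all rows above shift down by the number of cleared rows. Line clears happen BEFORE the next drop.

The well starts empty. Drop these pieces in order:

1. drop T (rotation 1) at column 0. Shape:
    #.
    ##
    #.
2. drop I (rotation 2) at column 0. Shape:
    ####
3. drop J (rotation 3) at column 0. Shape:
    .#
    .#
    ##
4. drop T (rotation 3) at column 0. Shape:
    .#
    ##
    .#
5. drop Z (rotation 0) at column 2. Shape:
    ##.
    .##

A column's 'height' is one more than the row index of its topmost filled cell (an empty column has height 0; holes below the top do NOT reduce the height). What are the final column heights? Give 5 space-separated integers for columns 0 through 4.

Answer: 9 10 6 6 5

Derivation:
Drop 1: T rot1 at col 0 lands with bottom-row=0; cleared 0 line(s) (total 0); column heights now [3 2 0 0 0], max=3
Drop 2: I rot2 at col 0 lands with bottom-row=3; cleared 0 line(s) (total 0); column heights now [4 4 4 4 0], max=4
Drop 3: J rot3 at col 0 lands with bottom-row=4; cleared 0 line(s) (total 0); column heights now [5 7 4 4 0], max=7
Drop 4: T rot3 at col 0 lands with bottom-row=7; cleared 0 line(s) (total 0); column heights now [9 10 4 4 0], max=10
Drop 5: Z rot0 at col 2 lands with bottom-row=4; cleared 0 line(s) (total 0); column heights now [9 10 6 6 5], max=10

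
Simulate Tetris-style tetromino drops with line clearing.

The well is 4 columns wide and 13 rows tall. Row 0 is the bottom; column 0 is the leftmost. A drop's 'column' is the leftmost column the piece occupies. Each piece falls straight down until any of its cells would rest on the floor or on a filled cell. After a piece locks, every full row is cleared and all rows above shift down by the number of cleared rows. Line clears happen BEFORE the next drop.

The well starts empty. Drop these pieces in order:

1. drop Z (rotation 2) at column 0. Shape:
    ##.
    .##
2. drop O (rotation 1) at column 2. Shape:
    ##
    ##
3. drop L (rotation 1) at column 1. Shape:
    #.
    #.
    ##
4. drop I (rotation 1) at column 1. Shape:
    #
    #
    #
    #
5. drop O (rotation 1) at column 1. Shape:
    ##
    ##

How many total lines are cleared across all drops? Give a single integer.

Answer: 1

Derivation:
Drop 1: Z rot2 at col 0 lands with bottom-row=0; cleared 0 line(s) (total 0); column heights now [2 2 1 0], max=2
Drop 2: O rot1 at col 2 lands with bottom-row=1; cleared 1 line(s) (total 1); column heights now [0 1 2 2], max=2
Drop 3: L rot1 at col 1 lands with bottom-row=2; cleared 0 line(s) (total 1); column heights now [0 5 3 2], max=5
Drop 4: I rot1 at col 1 lands with bottom-row=5; cleared 0 line(s) (total 1); column heights now [0 9 3 2], max=9
Drop 5: O rot1 at col 1 lands with bottom-row=9; cleared 0 line(s) (total 1); column heights now [0 11 11 2], max=11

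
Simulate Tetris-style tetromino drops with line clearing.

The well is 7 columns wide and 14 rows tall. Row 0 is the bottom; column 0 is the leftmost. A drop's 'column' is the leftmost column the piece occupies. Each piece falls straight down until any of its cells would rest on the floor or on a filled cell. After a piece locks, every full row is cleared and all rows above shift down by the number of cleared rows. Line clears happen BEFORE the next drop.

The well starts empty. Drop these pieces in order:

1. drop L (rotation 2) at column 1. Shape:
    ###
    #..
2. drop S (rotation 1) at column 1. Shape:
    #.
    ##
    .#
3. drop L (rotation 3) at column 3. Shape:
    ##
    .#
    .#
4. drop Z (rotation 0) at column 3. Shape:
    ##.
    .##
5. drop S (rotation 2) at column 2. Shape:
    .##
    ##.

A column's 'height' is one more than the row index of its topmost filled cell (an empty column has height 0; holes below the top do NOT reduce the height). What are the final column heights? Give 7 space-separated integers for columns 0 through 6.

Drop 1: L rot2 at col 1 lands with bottom-row=0; cleared 0 line(s) (total 0); column heights now [0 2 2 2 0 0 0], max=2
Drop 2: S rot1 at col 1 lands with bottom-row=2; cleared 0 line(s) (total 0); column heights now [0 5 4 2 0 0 0], max=5
Drop 3: L rot3 at col 3 lands with bottom-row=0; cleared 0 line(s) (total 0); column heights now [0 5 4 3 3 0 0], max=5
Drop 4: Z rot0 at col 3 lands with bottom-row=3; cleared 0 line(s) (total 0); column heights now [0 5 4 5 5 4 0], max=5
Drop 5: S rot2 at col 2 lands with bottom-row=5; cleared 0 line(s) (total 0); column heights now [0 5 6 7 7 4 0], max=7

Answer: 0 5 6 7 7 4 0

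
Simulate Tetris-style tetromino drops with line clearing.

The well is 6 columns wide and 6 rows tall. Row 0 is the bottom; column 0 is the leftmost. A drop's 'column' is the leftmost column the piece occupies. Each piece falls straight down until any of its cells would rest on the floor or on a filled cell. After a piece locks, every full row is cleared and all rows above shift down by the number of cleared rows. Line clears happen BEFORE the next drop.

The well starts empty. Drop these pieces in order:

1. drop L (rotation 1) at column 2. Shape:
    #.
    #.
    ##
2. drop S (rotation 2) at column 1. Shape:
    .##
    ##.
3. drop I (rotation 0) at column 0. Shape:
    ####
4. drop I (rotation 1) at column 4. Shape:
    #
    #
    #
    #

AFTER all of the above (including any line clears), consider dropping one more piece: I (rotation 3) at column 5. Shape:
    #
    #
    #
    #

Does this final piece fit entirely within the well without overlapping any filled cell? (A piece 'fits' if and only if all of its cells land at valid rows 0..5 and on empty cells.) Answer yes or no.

Answer: yes

Derivation:
Drop 1: L rot1 at col 2 lands with bottom-row=0; cleared 0 line(s) (total 0); column heights now [0 0 3 1 0 0], max=3
Drop 2: S rot2 at col 1 lands with bottom-row=3; cleared 0 line(s) (total 0); column heights now [0 4 5 5 0 0], max=5
Drop 3: I rot0 at col 0 lands with bottom-row=5; cleared 0 line(s) (total 0); column heights now [6 6 6 6 0 0], max=6
Drop 4: I rot1 at col 4 lands with bottom-row=0; cleared 0 line(s) (total 0); column heights now [6 6 6 6 4 0], max=6
Test piece I rot3 at col 5 (width 1): heights before test = [6 6 6 6 4 0]; fits = True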